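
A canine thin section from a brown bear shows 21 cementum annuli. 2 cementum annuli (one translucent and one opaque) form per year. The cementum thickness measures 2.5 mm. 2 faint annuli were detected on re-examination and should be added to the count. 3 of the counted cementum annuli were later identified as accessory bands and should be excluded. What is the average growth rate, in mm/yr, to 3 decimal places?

0.250 mm/yr

True cementum annulus count = 21 − 3 + 2 = 20.
Dividing by 2 cementum annuli per year: 20 / 2 = 10 years.
Extension rate ≈ 2.5 / 10 = 0.250 mm/yr.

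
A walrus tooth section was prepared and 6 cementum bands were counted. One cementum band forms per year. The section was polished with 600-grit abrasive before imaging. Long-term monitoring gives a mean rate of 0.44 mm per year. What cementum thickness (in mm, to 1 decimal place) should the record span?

The record spans 6 years at 0.44 mm per year.
Length ≈ 0.44 × 6 = 2.6 mm.

2.6 mm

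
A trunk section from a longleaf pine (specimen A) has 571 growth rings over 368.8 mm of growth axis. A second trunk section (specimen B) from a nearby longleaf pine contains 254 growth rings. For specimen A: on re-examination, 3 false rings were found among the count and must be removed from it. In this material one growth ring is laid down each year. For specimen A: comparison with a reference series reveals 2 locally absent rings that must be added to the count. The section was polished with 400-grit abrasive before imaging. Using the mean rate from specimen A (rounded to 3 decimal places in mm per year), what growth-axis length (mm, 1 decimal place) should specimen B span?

164.3 mm

Specimen A: after corrections the count is 571 − 3 + 2 = 570 growth rings.
A: 368.8 mm over 570 years gives 368.8 / 570 ≈ 0.647 mm per year.
For B, 0.647 mm/year × 254 years = 164.3 mm.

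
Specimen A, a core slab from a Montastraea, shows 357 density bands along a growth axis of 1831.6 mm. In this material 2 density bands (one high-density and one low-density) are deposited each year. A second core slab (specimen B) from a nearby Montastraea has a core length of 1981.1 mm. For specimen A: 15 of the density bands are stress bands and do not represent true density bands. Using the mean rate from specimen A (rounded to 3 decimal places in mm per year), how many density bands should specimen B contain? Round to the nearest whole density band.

Specimen A: true density band count = 357 − 15 = 342.
Specimen A: 342 density bands at 2 per year is 342 / 2 = 171 years.
A: 1831.6 mm over 171 years gives 1831.6 / 171 ≈ 10.711 mm per year.
B spans 1981.1 / 10.711 = 184.96 years; at 2 density bands per year that is 184.96 × 2 ≈ 370 density bands.

370 density bands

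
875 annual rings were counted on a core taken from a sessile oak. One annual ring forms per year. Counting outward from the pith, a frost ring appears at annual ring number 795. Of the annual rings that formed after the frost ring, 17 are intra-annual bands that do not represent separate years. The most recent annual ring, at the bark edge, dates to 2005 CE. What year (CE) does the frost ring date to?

875 − 795 = 80 annual rings lie beyond the frost ring toward the bark edge.
Excluding 17 false annual rings: 80 − 17 = 63.
Counting back 63 years from 2005 CE places the frost ring in 2005 − 63 = 1942 CE.

1942 CE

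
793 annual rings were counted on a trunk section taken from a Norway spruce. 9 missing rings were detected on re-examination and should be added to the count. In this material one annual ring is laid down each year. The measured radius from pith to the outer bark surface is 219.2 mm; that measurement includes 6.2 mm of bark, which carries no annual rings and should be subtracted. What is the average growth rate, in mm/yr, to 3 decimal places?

After corrections the count is 793 + 9 = 802 annual rings.
Net length = 219.2 − 6.2 = 213.0 mm.
Extension rate ≈ 213.0 / 802 = 0.266 mm/yr.

0.266 mm/yr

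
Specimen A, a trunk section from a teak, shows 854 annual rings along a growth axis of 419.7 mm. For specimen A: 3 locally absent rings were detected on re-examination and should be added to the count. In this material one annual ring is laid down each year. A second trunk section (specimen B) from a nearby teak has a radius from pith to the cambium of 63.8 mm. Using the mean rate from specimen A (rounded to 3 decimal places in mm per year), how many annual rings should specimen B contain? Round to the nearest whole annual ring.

Specimen A: after corrections the count is 854 + 3 = 857 annual rings.
A: Extension rate ≈ 419.7 / 857 = 0.490 mm/year.
Specimen B: 63.8 mm / 0.490 mm per year = 130.20 years ≈ 130 annual rings.

130 annual rings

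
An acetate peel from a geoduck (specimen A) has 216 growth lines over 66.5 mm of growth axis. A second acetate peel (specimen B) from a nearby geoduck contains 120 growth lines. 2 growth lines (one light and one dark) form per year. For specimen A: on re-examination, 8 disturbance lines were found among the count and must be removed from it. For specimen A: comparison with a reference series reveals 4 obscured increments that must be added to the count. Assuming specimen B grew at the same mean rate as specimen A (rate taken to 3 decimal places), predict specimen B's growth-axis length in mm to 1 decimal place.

37.6 mm

Specimen A: adjusted count: 216 − 8 + 4 = 212 growth lines.
Specimen A: dividing by 2 growth lines per year: 212 / 2 = 106 years.
A: Mean rate = 66.5 mm / 106 years ≈ 0.627 mm/year.
Specimen B: dividing by 2 growth lines per year: 120 / 2 = 60 years. B's length ≈ 0.627 × 60 = 37.6 mm.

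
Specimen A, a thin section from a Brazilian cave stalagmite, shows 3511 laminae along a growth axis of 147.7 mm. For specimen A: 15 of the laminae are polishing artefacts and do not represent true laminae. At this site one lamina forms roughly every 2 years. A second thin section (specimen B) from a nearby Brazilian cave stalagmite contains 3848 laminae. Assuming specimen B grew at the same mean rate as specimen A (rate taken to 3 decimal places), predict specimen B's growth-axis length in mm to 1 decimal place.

161.6 mm

Specimen A: adjusted count: 3511 − 15 = 3496 laminae.
Specimen A: at 2 years per lamina, 3496 × 2 = 6992 years.
A: Extension rate ≈ 147.7 / 6992 = 0.021 mm per year.
Specimen B: 3848 laminae at 2 years each span 3848 × 2 = 7696 years. For B, 0.021 mm/year × 7696 years = 161.6 mm.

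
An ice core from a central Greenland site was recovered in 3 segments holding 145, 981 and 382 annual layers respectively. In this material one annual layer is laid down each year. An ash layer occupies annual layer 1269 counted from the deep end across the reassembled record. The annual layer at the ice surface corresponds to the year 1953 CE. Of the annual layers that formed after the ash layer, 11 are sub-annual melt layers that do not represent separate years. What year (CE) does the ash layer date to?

1725 CE

Total annual layers = 145 + 981 + 382 = 1508.
1508 − 1269 = 239 annual layers lie beyond the ash layer toward the ice surface.
Excluding 11 false annual layers: 239 − 11 = 228.
The annual layer at the ice surface is 1953 CE, so the ash layer dates to 1953 − 228 = 1725 CE.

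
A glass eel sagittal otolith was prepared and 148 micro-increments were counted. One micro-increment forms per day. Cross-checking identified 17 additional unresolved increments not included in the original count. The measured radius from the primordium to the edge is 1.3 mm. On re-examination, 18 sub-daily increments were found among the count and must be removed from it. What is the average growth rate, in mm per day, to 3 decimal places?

0.009 mm per day

Correcting the raw count gives 148 − 18 + 17 = 147 true micro-increments.
1.3 mm over 147 days gives 1.3 / 147 ≈ 0.009 mm per day.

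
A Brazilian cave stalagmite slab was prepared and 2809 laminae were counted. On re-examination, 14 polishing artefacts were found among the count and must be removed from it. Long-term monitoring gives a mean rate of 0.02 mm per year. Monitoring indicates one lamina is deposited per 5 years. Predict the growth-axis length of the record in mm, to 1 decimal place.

279.5 mm

Correcting the raw count gives 2809 − 14 = 2795 true laminae.
At 5 years per lamina, 2795 × 5 = 13975 years.
13975 years at 0.02 mm/year gives 0.02 × 13975 = 279.5 mm.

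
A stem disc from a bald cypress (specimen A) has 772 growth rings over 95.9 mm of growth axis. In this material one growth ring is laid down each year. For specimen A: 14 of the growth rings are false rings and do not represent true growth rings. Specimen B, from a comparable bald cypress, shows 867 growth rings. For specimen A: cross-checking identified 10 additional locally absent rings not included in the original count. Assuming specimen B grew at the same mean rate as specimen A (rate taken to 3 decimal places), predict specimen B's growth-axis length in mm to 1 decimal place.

108.4 mm

Specimen A: correcting the raw count gives 772 − 14 + 10 = 768 true growth rings.
A: 95.9 mm over 768 years gives 95.9 / 768 ≈ 0.125 mm per year.
Length of B = 0.125 × 867 = 108.4 mm.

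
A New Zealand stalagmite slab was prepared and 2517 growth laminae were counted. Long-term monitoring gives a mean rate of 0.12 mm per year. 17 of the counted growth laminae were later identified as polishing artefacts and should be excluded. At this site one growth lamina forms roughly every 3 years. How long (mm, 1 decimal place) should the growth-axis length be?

900.0 mm

Correcting the raw count gives 2517 − 17 = 2500 true growth laminae.
Multiplying by 3 years per growth lamina: 2500 × 3 = 7500 years.
Predicted length = 0.12 mm/year × 7500 years = 900.0 mm.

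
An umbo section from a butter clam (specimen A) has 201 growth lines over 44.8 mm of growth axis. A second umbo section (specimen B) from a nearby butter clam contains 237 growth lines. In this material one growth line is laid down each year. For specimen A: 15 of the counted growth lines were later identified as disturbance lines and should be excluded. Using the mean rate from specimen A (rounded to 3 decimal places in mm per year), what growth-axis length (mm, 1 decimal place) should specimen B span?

Specimen A: adjusted count: 201 − 15 = 186 growth lines.
A: 44.8 mm over 186 years gives 44.8 / 186 ≈ 0.241 mm per year.
Length of B = 0.241 × 237 = 57.1 mm.

57.1 mm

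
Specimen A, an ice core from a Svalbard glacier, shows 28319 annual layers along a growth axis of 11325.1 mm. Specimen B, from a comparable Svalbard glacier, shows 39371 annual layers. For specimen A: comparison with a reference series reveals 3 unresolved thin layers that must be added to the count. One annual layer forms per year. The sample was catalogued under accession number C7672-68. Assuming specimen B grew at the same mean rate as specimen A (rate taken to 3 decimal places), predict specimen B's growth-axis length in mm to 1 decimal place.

15748.4 mm

Specimen A: adjusted count: 28319 + 3 = 28322 annual layers.
A: 11325.1 mm over 28322 years gives 11325.1 / 28322 ≈ 0.400 mm/yr.
Length of B = 0.400 × 39371 = 15748.4 mm.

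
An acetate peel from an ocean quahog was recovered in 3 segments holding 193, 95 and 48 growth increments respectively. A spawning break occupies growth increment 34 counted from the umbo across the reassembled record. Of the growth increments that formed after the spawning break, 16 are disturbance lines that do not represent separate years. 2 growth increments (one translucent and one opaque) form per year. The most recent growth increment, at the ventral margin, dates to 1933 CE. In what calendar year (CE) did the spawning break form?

Total growth increments = 193 + 95 + 48 = 336.
The spawning break sits at growth increment 34 from the umbo, so 336 − 34 = 302 growth increments formed after it.
Excluding 16 false growth increments: 302 − 16 = 286.
Dividing by 2 growth increments per year: 286 / 2 = 143 years.
1933 − 143 = 1790 CE.

1790 CE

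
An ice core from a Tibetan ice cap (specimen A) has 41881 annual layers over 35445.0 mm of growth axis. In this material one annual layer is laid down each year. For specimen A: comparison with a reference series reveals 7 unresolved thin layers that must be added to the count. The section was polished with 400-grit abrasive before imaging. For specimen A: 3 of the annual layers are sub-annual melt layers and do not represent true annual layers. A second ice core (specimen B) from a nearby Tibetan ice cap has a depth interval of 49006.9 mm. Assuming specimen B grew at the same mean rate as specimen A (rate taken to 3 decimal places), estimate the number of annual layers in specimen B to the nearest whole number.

57928 annual layers

Specimen A: correcting the raw count gives 41881 − 3 + 7 = 41885 true annual layers.
A: Extension rate ≈ 35445.0 / 41885 = 0.846 mm/year.
Specimen B: 49006.9 mm / 0.846 mm per year = 57927.78 years ≈ 57928 annual layers.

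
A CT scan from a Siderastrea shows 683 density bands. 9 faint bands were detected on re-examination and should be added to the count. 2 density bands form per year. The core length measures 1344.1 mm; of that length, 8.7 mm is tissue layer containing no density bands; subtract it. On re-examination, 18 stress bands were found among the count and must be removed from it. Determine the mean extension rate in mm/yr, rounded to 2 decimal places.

3.96 mm/yr

After corrections the count is 683 − 18 + 9 = 674 density bands.
674 density bands at 2 per year is 674 / 2 = 337 years.
Removing the 8.7 mm offcut leaves 1344.1 − 8.7 = 1335.4 mm.
Mean rate = 1335.4 mm / 337 years ≈ 3.96 mm/yr.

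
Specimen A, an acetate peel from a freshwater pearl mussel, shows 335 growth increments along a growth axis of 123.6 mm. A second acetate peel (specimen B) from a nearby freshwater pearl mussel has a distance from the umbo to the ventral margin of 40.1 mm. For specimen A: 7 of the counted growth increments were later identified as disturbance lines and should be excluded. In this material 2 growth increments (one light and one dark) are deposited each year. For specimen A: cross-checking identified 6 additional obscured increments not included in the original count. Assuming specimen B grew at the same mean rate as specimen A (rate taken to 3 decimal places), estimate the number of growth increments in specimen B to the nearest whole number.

108 growth increments

Specimen A: adjusted count: 335 − 7 + 6 = 334 growth increments.
Specimen A: with 2 growth increments per year, 334 / 2 = 167 years.
A: 123.6 mm over 167 years gives 123.6 / 167 ≈ 0.740 mm/yr.
B spans 40.1 / 0.740 = 54.19 years; at 2 growth increments per year that is 54.19 × 2 ≈ 108 growth increments.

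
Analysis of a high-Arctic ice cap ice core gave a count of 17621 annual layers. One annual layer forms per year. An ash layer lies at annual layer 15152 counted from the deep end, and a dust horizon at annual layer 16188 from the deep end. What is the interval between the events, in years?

Separation: 16188 − 15152 = 1036 annual layers.
At one annual layer per year, 1036 years elapsed between them.

1036 years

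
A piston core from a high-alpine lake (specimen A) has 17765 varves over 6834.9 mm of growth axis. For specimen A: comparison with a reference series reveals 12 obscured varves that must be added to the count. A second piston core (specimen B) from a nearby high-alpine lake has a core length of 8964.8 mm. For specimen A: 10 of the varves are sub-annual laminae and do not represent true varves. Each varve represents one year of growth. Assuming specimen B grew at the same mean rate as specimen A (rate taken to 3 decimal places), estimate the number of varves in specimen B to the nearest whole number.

Specimen A: adjusted count: 17765 − 10 + 12 = 17767 varves.
A: 6834.9 mm over 17767 years gives 6834.9 / 17767 ≈ 0.385 mm/yr.
For B, 8964.8 / 0.385 = 23285.19 years ≈ 23285 varves.

23285 varves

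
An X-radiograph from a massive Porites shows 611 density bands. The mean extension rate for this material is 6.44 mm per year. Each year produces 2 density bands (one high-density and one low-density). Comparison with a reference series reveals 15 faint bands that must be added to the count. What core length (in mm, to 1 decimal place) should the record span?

2015.7 mm

Correcting the raw count gives 611 + 15 = 626 true density bands.
Dividing by 2 density bands per year: 626 / 2 = 313 years.
313 years at 6.44 mm/year gives 6.44 × 313 = 2015.7 mm.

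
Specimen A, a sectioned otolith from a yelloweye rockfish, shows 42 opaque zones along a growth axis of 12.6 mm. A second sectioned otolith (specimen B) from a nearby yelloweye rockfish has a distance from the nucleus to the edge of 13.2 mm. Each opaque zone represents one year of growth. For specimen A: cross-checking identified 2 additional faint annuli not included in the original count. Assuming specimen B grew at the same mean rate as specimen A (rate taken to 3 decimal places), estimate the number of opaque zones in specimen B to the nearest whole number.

46 opaque zones

Specimen A: true opaque zone count = 42 + 2 = 44.
A: 12.6 mm over 44 years gives 12.6 / 44 ≈ 0.286 mm/year.
For B, 13.2 / 0.286 = 46.15 years ≈ 46 opaque zones.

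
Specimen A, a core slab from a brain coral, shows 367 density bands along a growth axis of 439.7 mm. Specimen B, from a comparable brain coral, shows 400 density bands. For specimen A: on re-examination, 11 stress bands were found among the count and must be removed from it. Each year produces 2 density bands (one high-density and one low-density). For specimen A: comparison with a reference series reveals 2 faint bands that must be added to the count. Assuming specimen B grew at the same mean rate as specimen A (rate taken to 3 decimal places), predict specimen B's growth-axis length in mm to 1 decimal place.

491.2 mm

Specimen A: true density band count = 367 − 11 + 2 = 358.
Specimen A: 358 density bands at 2 per year is 358 / 2 = 179 years.
A: Extension rate ≈ 439.7 / 179 = 2.456 mm per year.
Specimen B: with 2 density bands per year, 400 / 2 = 200 years. Length of B = 2.456 × 200 = 491.2 mm.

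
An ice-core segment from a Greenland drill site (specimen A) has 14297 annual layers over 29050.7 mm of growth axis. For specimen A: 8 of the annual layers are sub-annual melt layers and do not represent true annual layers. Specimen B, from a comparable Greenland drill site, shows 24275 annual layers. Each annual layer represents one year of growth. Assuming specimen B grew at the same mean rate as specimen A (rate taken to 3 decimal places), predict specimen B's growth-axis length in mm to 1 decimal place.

49351.1 mm

Specimen A: correcting the raw count gives 14297 − 8 = 14289 true annual layers.
A: Mean rate = 29050.7 mm / 14289 years ≈ 2.033 mm per year.
Length of B = 2.033 × 24275 = 49351.1 mm.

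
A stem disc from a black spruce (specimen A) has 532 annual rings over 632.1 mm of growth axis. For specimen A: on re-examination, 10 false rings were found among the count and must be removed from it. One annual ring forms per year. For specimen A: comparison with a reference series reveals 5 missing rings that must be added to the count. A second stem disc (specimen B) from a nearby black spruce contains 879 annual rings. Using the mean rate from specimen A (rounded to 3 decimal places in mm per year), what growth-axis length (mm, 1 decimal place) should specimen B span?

1053.9 mm

Specimen A: after corrections the count is 532 − 10 + 5 = 527 annual rings.
A: Mean rate = 632.1 mm / 527 years ≈ 1.199 mm/yr.
Length of B = 1.199 × 879 = 1053.9 mm.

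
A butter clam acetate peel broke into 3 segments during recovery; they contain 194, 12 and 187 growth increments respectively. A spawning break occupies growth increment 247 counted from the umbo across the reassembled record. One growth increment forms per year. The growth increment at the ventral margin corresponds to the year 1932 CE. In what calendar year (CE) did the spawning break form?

1786 CE

Total growth increments = 194 + 12 + 187 = 393.
The spawning break sits at growth increment 247 from the umbo, so 393 − 247 = 146 growth increments formed after it.
Counting back 146 years from 1932 CE places the spawning break in 1932 − 146 = 1786 CE.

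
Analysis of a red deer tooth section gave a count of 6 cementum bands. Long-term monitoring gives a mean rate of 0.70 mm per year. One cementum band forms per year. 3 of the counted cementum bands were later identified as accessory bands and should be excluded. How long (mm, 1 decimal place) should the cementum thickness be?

2.1 mm

True cementum band count = 6 − 3 = 3.
Predicted length = 0.70 mm/year × 3 years = 2.1 mm.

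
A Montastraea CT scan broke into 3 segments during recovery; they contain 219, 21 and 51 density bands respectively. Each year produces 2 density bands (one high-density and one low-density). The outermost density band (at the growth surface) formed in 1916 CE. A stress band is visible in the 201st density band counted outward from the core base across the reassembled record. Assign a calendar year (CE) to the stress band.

1871 CE

Total density bands = 219 + 21 + 51 = 291.
Between density band 201 and the growth surface there are 291 − 201 = 90 density bands.
90 density bands at 2 per year is 90 / 2 = 45 years.
Counting back 45 years from 1916 CE places the stress band in 1916 − 45 = 1871 CE.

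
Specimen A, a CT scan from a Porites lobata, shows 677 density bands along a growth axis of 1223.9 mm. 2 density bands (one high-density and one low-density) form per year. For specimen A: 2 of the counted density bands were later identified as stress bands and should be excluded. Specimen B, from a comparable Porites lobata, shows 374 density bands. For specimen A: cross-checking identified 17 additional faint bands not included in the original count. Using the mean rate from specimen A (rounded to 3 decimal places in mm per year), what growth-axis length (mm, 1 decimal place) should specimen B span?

661.4 mm

Specimen A: correcting the raw count gives 677 − 2 + 17 = 692 true density bands.
Specimen A: dividing by 2 density bands per year: 692 / 2 = 346 years.
A: Extension rate ≈ 1223.9 / 346 = 3.537 mm/yr.
Specimen B: with 2 density bands per year, 374 / 2 = 187 years. B's length ≈ 3.537 × 187 = 661.4 mm.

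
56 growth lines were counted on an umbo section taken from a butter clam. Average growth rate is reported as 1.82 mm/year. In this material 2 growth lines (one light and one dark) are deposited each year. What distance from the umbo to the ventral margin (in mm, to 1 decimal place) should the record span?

51.0 mm

Dividing by 2 growth lines per year: 56 / 2 = 28 years.
Predicted length = 1.82 mm/year × 28 years = 51.0 mm.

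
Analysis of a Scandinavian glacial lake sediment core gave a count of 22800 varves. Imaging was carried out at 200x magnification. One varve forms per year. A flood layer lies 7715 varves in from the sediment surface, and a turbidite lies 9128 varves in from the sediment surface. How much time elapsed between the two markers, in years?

The two markers are separated by 9128 − 7715 = 1413 varves.
At one varve per year, 1413 years elapsed between them.

1413 years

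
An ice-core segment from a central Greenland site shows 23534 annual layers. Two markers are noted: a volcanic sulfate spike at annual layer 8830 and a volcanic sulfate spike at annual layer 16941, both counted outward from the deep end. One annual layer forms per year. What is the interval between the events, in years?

Separation: 16941 − 8830 = 8111 annual layers.
At one annual layer per year, 8111 years elapsed between them.

8111 years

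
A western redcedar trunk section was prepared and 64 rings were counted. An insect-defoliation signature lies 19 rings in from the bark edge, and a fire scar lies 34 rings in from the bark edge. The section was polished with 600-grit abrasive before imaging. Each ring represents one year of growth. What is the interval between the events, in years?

15 yr

The two markers are separated by 34 − 19 = 15 rings.
At one ring per year, 15 years elapsed between them.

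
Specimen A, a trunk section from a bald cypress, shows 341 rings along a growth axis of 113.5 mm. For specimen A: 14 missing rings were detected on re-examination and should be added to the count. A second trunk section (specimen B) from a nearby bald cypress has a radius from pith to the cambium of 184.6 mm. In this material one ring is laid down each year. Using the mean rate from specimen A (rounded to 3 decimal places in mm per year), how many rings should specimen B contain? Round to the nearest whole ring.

577 rings

Specimen A: after corrections the count is 341 + 14 = 355 rings.
A: Mean rate = 113.5 mm / 355 years ≈ 0.320 mm/year.
For B, 184.6 / 0.320 = 576.88 years ≈ 577 rings.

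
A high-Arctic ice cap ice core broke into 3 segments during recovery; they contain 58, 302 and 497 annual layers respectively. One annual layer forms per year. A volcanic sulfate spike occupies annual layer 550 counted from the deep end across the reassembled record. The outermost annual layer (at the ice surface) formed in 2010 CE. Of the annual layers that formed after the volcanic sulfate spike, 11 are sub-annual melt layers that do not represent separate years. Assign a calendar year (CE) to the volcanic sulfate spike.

1714 CE

Total annual layers = 58 + 302 + 497 = 857.
The volcanic sulfate spike sits at annual layer 550 from the deep end, so 857 − 550 = 307 annual layers formed after it.
307 − 11 false = 296 true annual layers after the volcanic sulfate spike.
Counting back 296 years from 2010 CE places the volcanic sulfate spike in 2010 − 296 = 1714 CE.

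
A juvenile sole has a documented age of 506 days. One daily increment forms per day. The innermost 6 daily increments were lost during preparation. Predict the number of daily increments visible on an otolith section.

500 daily increments

One daily increment per day gives 506 daily increments over 506 days.
506 − 6 missed = 500 daily increments expected in the prepared section.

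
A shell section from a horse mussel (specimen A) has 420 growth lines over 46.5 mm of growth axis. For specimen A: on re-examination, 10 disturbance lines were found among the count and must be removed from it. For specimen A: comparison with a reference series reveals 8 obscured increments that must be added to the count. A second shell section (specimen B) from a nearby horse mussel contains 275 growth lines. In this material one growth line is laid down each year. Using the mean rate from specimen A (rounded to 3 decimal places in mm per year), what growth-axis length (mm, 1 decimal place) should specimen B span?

30.5 mm

Specimen A: true growth line count = 420 − 10 + 8 = 418.
A: 46.5 mm over 418 years gives 46.5 / 418 ≈ 0.111 mm/yr.
B's length ≈ 0.111 × 275 = 30.5 mm.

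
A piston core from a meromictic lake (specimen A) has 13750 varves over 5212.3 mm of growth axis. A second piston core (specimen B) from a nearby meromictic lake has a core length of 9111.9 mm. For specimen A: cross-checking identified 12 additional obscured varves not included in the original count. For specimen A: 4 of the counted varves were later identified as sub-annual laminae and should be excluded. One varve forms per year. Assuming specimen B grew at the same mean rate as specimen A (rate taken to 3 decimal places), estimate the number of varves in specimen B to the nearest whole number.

Specimen A: after corrections the count is 13750 − 4 + 12 = 13758 varves.
A: Extension rate ≈ 5212.3 / 13758 = 0.379 mm per year.
For B, 9111.9 / 0.379 = 24041.95 years ≈ 24042 varves.

24042 varves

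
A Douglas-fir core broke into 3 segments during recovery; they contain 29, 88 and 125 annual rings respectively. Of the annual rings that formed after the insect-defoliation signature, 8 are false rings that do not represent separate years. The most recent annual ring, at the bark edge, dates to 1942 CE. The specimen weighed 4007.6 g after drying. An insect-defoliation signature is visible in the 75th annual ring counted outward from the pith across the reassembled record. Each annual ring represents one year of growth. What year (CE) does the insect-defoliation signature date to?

1783 CE

Total annual rings = 29 + 88 + 125 = 242.
Between annual ring 75 and the bark edge there are 242 − 75 = 167 annual rings.
Removing the 8 false annual rings leaves 167 − 8 = 159 true annual rings beyond the insect-defoliation signature.
The annual ring at the bark edge is 1942 CE, so the insect-defoliation signature dates to 1942 − 159 = 1783 CE.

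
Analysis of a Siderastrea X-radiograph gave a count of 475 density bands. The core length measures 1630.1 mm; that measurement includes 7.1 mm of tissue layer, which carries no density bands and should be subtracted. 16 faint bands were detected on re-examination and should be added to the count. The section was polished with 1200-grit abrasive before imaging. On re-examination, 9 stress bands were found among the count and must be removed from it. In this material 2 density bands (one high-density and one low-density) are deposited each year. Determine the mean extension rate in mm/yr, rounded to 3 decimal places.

True density band count = 475 − 9 + 16 = 482.
With 2 density bands per year, 482 / 2 = 241 years.
Removing the 7.1 mm offcut leaves 1630.1 − 7.1 = 1623.0 mm.
1623.0 mm over 241 years gives 1623.0 / 241 ≈ 6.734 mm/yr.

6.734 mm/yr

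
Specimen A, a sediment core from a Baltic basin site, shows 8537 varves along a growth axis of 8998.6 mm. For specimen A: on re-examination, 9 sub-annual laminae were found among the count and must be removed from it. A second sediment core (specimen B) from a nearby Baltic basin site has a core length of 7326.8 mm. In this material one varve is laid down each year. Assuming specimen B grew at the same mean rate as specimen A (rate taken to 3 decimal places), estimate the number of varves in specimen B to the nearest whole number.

6945 varves

Specimen A: true varve count = 8537 − 9 = 8528.
A: 8998.6 mm over 8528 years gives 8998.6 / 8528 ≈ 1.055 mm/year.
Specimen B: 7326.8 mm / 1.055 mm per year = 6944.83 years ≈ 6945 varves.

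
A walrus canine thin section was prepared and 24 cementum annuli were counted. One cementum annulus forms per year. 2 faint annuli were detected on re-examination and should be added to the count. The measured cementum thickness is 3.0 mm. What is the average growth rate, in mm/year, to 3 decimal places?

0.115 mm/year

Adjusted count: 24 + 2 = 26 cementum annuli.
Extension rate ≈ 3.0 / 26 = 0.115 mm/year.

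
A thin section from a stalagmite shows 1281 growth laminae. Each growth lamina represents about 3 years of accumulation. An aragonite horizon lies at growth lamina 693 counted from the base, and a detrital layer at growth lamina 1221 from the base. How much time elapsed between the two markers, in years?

1584 yr

1221 − 693 = 528 growth laminae lie between the two events.
At 3 years per growth lamina, 528 × 3 = 1584 years.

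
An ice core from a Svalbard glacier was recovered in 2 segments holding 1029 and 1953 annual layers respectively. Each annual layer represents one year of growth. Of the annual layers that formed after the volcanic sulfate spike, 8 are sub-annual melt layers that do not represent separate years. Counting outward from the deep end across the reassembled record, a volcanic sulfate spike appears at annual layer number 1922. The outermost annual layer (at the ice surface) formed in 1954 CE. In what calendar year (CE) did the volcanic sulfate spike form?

902 CE

Total annual layers = 1029 + 1953 = 2982.
Between annual layer 1922 and the ice surface there are 2982 − 1922 = 1060 annual layers.
Excluding 8 false annual layers: 1060 − 8 = 1052.
1954 − 1052 = 902 CE.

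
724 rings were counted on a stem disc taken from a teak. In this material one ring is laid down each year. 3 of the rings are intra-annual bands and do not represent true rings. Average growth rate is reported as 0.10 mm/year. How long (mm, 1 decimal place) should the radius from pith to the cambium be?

72.1 mm

Adjusted count: 724 − 3 = 721 rings.
Predicted length = 0.10 mm/year × 721 years = 72.1 mm.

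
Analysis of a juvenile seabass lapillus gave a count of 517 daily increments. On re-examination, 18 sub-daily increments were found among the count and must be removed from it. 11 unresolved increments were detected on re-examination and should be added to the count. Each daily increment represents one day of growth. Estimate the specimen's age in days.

True daily increment count = 517 − 18 + 11 = 510.
With a one-to-one daily increment periodicity this is 510 days.

510 d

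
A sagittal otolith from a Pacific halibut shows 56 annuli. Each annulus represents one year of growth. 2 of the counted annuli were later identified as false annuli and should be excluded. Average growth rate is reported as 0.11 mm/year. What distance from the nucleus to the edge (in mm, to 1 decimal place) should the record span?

5.9 mm

Adjusted count: 56 − 2 = 54 annuli.
Length ≈ 0.11 × 54 = 5.9 mm.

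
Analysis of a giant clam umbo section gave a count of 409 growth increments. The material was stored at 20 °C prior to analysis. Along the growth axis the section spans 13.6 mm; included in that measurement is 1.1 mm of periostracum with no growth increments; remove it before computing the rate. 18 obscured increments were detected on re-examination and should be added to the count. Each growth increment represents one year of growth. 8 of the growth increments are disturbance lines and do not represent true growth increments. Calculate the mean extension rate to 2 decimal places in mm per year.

0.03 mm per year

True growth increment count = 409 − 8 + 18 = 419.
Removing the 1.1 mm offcut leaves 13.6 − 1.1 = 12.5 mm.
Extension rate ≈ 12.5 / 419 = 0.03 mm per year.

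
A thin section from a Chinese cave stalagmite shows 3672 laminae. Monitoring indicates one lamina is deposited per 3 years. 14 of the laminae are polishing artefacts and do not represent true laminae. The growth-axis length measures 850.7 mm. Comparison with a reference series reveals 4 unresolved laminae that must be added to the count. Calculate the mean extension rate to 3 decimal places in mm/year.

After corrections the count is 3672 − 14 + 4 = 3662 laminae.
3662 laminae at 3 years each span 3662 × 3 = 10986 years.
Extension rate ≈ 850.7 / 10986 = 0.077 mm/year.

0.077 mm/year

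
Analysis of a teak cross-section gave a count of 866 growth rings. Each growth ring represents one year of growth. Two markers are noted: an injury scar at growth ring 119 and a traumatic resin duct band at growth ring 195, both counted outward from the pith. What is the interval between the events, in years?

76 years

The two markers are separated by 195 − 119 = 76 growth rings.
That is 76 years at one growth ring per year.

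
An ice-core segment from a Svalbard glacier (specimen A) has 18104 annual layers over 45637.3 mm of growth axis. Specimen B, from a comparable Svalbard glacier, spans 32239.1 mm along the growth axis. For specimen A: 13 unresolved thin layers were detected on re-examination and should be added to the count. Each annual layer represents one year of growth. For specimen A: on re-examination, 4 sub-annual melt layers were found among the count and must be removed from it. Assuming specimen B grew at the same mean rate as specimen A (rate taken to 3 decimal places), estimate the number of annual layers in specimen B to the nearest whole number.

Specimen A: true annual layer count = 18104 − 4 + 13 = 18113.
A: Extension rate ≈ 45637.3 / 18113 = 2.520 mm per year.
B spans 32239.1 / 2.520 = 12793.29 years ≈ 12793 annual layers.

12793 annual layers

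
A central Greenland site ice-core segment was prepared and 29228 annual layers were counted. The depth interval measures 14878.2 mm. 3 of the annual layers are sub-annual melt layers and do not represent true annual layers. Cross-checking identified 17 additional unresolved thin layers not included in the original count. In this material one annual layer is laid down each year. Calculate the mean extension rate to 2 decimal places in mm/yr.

Adjusted count: 29228 − 3 + 17 = 29242 annual layers.
14878.2 mm over 29242 years gives 14878.2 / 29242 ≈ 0.51 mm/yr.

0.51 mm/yr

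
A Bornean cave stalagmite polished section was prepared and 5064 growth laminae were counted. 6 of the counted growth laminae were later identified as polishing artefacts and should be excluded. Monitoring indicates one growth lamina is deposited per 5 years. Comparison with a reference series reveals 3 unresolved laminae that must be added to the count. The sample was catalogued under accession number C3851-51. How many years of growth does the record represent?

25305 yr

True growth lamina count = 5064 − 6 + 3 = 5061.
5061 growth laminae at 5 years each span 5061 × 5 = 25305 years.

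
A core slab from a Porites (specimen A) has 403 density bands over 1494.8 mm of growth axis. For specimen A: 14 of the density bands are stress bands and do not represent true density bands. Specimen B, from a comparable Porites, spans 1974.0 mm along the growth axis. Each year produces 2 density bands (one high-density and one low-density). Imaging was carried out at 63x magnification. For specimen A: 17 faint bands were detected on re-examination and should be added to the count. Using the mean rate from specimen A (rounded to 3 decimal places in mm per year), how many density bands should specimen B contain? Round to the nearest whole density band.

536 density bands

Specimen A: correcting the raw count gives 403 − 14 + 17 = 406 true density bands.
Specimen A: with 2 density bands per year, 406 / 2 = 203 years.
A: Mean rate = 1494.8 mm / 203 years ≈ 7.364 mm per year.
Specimen B: 1974.0 mm / 7.364 mm per year = 268.06 years; at 2 density bands per year that is 268.06 × 2 ≈ 536 density bands.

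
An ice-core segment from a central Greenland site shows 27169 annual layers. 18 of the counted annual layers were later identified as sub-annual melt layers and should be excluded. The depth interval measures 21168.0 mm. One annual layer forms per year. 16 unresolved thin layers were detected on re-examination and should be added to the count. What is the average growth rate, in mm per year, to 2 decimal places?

0.78 mm per year

Adjusted count: 27169 − 18 + 16 = 27167 annual layers.
Mean rate = 21168.0 mm / 27167 years ≈ 0.78 mm per year.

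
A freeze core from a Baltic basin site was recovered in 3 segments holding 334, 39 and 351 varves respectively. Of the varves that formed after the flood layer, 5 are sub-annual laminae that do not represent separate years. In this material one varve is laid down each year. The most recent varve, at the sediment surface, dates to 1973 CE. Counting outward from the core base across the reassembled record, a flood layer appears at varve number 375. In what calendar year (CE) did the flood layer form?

Total varves = 334 + 39 + 351 = 724.
The flood layer sits at varve 375 from the core base, so 724 − 375 = 349 varves formed after it.
Excluding 5 false varves: 349 − 5 = 344.
Counting back 344 years from 1973 CE places the flood layer in 1973 − 344 = 1629 CE.

1629 CE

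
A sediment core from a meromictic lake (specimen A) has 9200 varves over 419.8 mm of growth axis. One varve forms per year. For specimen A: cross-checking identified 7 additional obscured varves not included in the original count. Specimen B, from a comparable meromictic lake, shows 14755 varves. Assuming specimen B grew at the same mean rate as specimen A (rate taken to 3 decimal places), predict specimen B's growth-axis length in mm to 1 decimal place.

Specimen A: after corrections the count is 9200 + 7 = 9207 varves.
A: 419.8 mm over 9207 years gives 419.8 / 9207 ≈ 0.046 mm per year.
For B, 0.046 mm/year × 14755 years = 678.7 mm.

678.7 mm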